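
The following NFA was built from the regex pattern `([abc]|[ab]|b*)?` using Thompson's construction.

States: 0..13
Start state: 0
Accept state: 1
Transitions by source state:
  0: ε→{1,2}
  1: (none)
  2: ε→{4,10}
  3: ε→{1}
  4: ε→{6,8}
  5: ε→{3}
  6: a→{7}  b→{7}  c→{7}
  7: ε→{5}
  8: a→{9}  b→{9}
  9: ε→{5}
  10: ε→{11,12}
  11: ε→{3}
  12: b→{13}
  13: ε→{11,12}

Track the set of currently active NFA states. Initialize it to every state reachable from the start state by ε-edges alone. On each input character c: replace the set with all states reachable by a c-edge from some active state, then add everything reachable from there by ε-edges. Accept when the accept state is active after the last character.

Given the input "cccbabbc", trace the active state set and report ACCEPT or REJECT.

initial (ε-close {0}): {0,1,2,3,4,6,8,10,11,12}
'c' @ 1: {1,3,5,7}  ✓accept
'c' @ 2: {}  — state set empty
rest 'cbabbc' ignored (set empty)
after full input: {}  (accept=1 not in)

Answer: REJECT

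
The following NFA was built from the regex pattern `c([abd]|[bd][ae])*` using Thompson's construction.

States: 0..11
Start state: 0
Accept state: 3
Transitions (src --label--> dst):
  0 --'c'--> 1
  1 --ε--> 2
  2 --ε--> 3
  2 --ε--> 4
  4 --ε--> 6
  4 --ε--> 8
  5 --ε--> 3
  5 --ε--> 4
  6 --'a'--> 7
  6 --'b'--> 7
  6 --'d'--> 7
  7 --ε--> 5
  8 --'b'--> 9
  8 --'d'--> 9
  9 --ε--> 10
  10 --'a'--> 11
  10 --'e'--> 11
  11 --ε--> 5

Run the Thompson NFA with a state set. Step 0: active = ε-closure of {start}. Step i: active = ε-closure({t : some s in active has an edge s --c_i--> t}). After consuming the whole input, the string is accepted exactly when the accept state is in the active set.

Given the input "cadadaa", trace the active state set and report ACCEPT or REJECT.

initial (ε-close {0}): {0}
'c' @ 1: {1,2,3,4,6,8}  [accepting]
'a' @ 2: {3,4,5,6,7,8}  [accepting]
'd' @ 3: {3,4,5,6,7,8,9,10}  [accepting]
'a' @ 4: {3,4,5,6,7,8,11}  [accepting]
'd' @ 5: {3,4,5,6,7,8,9,10}  [accepting]
'a' @ 6: {3,4,5,6,7,8,11}  [accepting]
'a' @ 7: {3,4,5,6,7,8}  [accepting]
final: {3,4,5,6,7,8}; accept 3 in set

Answer: ACCEPT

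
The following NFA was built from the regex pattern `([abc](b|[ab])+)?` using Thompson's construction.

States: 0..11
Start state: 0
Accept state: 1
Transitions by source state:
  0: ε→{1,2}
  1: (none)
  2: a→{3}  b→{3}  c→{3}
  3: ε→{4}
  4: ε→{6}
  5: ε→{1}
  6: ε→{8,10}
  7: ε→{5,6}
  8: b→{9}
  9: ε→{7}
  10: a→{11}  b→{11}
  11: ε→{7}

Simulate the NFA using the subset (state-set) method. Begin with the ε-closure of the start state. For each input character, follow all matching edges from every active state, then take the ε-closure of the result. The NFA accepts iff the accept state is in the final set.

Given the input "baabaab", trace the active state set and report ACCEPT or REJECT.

initial (ε-close {0}): {0,1,2}
'b' @ 1: {3,4,6,8,10}
'a' @ 2: {1,5,6,7,8,10,11}  [accepting]
'a' @ 3: {1,5,6,7,8,10,11}  [accepting]
'b' @ 4: {1,5,6,7,8,9,10,11}  [accepting]
'a' @ 5: {1,5,6,7,8,10,11}  [accepting]
'a' @ 6: {1,5,6,7,8,10,11}  [accepting]
'b' @ 7: {1,5,6,7,8,9,10,11}  [accepting]
after full input: {1,5,6,7,8,9,10,11}  (accept=1 in)

Answer: ACCEPT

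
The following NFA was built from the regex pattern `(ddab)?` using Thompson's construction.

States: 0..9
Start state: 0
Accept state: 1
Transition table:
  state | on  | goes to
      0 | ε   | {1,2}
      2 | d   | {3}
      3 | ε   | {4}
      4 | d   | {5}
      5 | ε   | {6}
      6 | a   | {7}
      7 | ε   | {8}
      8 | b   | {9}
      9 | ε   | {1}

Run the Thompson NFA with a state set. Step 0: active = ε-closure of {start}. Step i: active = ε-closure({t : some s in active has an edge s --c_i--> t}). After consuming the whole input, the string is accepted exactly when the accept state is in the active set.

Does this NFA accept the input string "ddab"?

Answer: ACCEPT

Derivation:
start: ε-closure({0}) = {0,1,2}
'd' @ 1: {3,4}
'd' @ 2: {5,6}
'a' @ 3: {7,8}
'b' @ 4: {1,9}  (accept∈set)
after full input: {1,9}  (accept=1 in)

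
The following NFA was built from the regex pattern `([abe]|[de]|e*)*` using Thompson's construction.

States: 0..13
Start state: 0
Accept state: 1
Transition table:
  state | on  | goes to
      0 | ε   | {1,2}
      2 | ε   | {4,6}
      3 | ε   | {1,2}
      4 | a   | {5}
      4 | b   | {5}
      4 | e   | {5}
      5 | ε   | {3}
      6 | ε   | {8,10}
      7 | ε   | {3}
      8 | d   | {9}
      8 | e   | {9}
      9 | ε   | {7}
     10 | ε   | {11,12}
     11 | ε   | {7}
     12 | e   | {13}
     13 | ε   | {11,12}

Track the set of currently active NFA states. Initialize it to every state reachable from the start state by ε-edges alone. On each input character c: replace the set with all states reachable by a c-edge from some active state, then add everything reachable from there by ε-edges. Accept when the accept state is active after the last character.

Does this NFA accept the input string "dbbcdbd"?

initial (ε-close {0}): {0,1,2,3,4,6,7,8,10,11,12}
'd' @ 1: {1,2,3,4,6,7,8,9,10,11,12}  (accept∈set)
'b' @ 2: {1,2,3,4,5,6,7,8,10,11,12}  (accept∈set)
'b' @ 3: {1,2,3,4,5,6,7,8,10,11,12}  (accept∈set)
'c' @ 4: {}  — no active states
rest 'dbd' ignored (set empty)
after full input: {}  (accept=1 not in)

Answer: REJECT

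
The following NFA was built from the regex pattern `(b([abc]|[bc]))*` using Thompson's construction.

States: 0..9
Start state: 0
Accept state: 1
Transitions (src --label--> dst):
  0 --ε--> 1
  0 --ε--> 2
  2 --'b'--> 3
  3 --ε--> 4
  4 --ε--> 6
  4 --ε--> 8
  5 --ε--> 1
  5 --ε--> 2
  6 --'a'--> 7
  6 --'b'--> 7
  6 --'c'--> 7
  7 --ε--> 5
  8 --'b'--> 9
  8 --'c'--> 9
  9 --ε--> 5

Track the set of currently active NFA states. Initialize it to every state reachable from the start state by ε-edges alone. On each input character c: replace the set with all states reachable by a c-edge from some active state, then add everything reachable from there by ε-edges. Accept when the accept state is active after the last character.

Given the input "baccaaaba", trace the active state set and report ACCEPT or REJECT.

start: ε-closure({0}) = {0,1,2}
'b' @ 1: {3,4,6,8}
'a' @ 2: {1,2,5,7}  ✓accept
'c' @ 3: {}  — dead — no transitions
rest 'caaaba' ignored (set empty)
end set {} — state 1 not in

Answer: REJECT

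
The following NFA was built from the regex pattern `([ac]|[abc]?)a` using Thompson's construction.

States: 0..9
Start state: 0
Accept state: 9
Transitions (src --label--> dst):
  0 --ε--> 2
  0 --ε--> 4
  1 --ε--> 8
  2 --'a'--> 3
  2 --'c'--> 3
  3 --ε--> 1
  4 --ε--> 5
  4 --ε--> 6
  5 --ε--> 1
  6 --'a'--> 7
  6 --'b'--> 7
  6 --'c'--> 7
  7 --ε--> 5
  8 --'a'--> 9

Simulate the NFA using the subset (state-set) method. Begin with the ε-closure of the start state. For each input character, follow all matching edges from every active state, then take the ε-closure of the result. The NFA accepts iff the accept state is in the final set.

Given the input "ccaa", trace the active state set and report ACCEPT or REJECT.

Answer: REJECT

Trace:
S₀ = ε-closure({0}) = {0,1,2,4,5,6,8}
'c' @ 1: {1,3,5,7,8}
'c' @ 2: {}  — no active states
rest 'aa' ignored (set empty)
final: {}; accept 9 not in set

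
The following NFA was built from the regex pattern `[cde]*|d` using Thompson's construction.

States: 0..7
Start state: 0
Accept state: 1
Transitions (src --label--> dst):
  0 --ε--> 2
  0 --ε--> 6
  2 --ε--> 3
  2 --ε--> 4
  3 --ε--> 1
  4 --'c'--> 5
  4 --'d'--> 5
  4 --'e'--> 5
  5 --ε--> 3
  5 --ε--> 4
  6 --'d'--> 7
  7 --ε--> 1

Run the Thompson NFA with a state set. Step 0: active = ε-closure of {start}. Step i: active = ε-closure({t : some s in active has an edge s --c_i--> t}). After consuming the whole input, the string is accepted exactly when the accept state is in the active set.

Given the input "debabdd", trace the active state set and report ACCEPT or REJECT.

Answer: REJECT

Steps:
S₀ = ε-closure({0}) = {0,1,2,3,4,6}
'd' @ 1: {1,3,4,5,7}  [accepting]
'e' @ 2: {1,3,4,5}  [accepting]
'b' @ 3: {}  — no active states
rest 'abdd' ignored (set empty)
end set {} — state 1 not in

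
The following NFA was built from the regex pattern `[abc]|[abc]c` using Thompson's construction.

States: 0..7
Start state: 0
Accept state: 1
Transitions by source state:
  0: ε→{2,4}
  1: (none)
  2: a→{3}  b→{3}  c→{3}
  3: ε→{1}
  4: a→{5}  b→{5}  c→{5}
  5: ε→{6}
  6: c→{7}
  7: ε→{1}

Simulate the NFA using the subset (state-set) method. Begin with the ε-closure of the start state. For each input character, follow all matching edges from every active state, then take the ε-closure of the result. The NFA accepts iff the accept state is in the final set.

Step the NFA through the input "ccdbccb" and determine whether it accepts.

start: ε-closure({0}) = {0,2,4}
'c' @ 1: {1,3,5,6}  ✓accept
'c' @ 2: {1,7}  ✓accept
'd' @ 3: {}  — dead — no transitions
rest 'bccb' ignored (set empty)
end set {} — state 1 not in

Answer: REJECT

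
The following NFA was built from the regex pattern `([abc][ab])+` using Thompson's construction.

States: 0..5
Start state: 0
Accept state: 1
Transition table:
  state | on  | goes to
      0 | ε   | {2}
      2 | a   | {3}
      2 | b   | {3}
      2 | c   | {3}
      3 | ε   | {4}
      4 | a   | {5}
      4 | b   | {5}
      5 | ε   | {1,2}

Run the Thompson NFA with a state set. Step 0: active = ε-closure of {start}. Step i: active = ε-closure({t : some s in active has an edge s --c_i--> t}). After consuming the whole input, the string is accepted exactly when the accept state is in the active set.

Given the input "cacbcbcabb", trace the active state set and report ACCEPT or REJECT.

initial (ε-close {0}): {0,2}
'c' @ 1: {3,4}
'a' @ 2: {1,2,5}  (accept∈set)
'c' @ 3: {3,4}
'b' @ 4: {1,2,5}  (accept∈set)
'c' @ 5: {3,4}
'b' @ 6: {1,2,5}  (accept∈set)
'c' @ 7: {3,4}
'a' @ 8: {1,2,5}  (accept∈set)
'b' @ 9: {3,4}
'b' @ 10: {1,2,5}  (accept∈set)
final: {1,2,5}; accept 1 in set

Answer: ACCEPT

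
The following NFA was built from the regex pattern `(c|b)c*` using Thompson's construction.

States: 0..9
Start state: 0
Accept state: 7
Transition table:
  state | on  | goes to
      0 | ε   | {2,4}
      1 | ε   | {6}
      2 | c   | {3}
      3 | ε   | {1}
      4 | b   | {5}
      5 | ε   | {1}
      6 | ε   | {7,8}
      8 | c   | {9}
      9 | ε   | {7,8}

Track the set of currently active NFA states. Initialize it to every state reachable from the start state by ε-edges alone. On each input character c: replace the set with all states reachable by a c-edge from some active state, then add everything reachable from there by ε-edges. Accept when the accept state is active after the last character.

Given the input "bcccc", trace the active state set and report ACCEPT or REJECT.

Answer: ACCEPT

Steps:
S₀ = ε-closure({0}) = {0,2,4}
'b' @ 1: {1,5,6,7,8}  ✓accept
'c' @ 2: {7,8,9}  ✓accept
'c' @ 3: {7,8,9}  ✓accept
'c' @ 4: {7,8,9}  ✓accept
'c' @ 5: {7,8,9}  ✓accept
final: {7,8,9}; accept 7 in set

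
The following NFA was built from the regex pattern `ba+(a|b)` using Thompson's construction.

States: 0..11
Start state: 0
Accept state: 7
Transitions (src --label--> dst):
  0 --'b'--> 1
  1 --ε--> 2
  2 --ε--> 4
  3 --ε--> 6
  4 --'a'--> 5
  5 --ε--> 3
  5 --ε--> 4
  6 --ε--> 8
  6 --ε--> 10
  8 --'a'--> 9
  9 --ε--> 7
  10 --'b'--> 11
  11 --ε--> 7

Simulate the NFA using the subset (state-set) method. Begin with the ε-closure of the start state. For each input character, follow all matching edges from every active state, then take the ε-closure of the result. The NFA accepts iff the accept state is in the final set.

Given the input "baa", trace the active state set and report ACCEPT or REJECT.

S₀ = ε-closure({0}) = {0}
'b' @ 1: {1,2,4}
'a' @ 2: {3,4,5,6,8,10}
'a' @ 3: {3,4,5,6,7,8,9,10}  ✓accept
after full input: {3,4,5,6,7,8,9,10}  (accept=7 in)

Answer: ACCEPT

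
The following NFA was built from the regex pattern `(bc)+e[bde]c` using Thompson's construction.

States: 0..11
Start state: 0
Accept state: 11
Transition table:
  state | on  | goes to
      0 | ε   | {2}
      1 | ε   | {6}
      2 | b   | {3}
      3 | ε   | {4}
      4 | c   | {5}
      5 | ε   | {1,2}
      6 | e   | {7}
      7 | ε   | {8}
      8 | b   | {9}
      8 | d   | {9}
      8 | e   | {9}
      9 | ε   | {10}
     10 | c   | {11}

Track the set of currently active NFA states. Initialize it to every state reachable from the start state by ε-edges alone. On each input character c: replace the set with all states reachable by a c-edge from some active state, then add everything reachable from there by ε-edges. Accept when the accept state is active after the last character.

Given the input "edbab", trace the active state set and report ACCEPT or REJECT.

start: ε-closure({0}) = {0,2}
'e' @ 1: {}  — dead — no transitions
rest 'dbab' ignored (set empty)
end set {} — state 11 not in

Answer: REJECT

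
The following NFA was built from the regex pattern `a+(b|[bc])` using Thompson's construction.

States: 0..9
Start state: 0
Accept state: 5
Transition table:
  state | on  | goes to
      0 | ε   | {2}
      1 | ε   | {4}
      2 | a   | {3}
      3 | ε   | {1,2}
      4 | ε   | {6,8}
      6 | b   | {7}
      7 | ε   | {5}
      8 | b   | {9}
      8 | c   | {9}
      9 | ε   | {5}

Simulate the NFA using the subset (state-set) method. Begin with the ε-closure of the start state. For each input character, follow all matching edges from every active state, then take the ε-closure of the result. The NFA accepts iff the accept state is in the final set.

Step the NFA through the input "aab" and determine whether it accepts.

Answer: ACCEPT

Derivation:
initial (ε-close {0}): {0,2}
'a' @ 1: {1,2,3,4,6,8}
'a' @ 2: {1,2,3,4,6,8}
'b' @ 3: {5,7,9}  [accepting]
end set {5,7,9} — state 5 in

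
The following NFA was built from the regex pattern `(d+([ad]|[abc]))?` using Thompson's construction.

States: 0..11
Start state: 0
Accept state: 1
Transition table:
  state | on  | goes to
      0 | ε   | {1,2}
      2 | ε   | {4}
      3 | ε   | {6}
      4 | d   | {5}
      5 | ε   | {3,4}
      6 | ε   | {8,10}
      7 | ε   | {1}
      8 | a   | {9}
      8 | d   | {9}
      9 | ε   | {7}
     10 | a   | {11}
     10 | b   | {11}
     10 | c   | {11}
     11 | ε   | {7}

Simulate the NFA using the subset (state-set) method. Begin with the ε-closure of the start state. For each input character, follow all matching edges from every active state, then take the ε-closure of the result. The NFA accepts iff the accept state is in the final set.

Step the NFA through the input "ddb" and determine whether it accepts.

initial (ε-close {0}): {0,1,2,4}
'd' @ 1: {3,4,5,6,8,10}
'd' @ 2: {1,3,4,5,6,7,8,9,10}  (accept∈set)
'b' @ 3: {1,7,11}  (accept∈set)
after full input: {1,7,11}  (accept=1 in)

Answer: ACCEPT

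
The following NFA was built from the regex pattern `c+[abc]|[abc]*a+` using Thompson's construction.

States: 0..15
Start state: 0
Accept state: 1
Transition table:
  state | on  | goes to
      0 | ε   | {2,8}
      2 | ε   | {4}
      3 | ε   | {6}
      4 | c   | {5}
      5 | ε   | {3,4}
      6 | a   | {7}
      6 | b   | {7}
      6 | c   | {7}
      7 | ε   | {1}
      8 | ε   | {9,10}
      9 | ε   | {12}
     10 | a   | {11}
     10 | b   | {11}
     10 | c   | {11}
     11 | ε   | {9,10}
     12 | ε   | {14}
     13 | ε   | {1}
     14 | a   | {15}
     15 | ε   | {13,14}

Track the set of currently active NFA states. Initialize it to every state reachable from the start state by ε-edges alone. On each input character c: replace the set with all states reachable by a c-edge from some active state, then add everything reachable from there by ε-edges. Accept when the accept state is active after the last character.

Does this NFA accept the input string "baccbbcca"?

start: ε-closure({0}) = {0,2,4,8,9,10,12,14}
'b' @ 1: {9,10,11,12,14}
'a' @ 2: {1,9,10,11,12,13,14,15}  [accepting]
'c' @ 3: {9,10,11,12,14}
'c' @ 4: {9,10,11,12,14}
'b' @ 5: {9,10,11,12,14}
'b' @ 6: {9,10,11,12,14}
'c' @ 7: {9,10,11,12,14}
'c' @ 8: {9,10,11,12,14}
'a' @ 9: {1,9,10,11,12,13,14,15}  [accepting]
after full input: {1,9,10,11,12,13,14,15}  (accept=1 in)

Answer: ACCEPT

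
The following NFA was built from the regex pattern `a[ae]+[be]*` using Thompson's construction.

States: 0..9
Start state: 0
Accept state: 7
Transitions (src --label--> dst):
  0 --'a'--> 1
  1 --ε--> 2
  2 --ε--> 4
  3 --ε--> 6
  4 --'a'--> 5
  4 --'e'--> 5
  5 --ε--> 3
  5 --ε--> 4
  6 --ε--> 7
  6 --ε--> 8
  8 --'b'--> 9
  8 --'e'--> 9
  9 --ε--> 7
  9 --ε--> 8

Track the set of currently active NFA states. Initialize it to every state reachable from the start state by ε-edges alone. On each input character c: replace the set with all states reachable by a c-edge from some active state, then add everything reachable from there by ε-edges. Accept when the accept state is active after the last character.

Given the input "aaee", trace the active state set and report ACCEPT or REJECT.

start: ε-closure({0}) = {0}
'a' @ 1: {1,2,4}
'a' @ 2: {3,4,5,6,7,8}  ✓accept
'e' @ 3: {3,4,5,6,7,8,9}  ✓accept
'e' @ 4: {3,4,5,6,7,8,9}  ✓accept
final: {3,4,5,6,7,8,9}; accept 7 in set

Answer: ACCEPT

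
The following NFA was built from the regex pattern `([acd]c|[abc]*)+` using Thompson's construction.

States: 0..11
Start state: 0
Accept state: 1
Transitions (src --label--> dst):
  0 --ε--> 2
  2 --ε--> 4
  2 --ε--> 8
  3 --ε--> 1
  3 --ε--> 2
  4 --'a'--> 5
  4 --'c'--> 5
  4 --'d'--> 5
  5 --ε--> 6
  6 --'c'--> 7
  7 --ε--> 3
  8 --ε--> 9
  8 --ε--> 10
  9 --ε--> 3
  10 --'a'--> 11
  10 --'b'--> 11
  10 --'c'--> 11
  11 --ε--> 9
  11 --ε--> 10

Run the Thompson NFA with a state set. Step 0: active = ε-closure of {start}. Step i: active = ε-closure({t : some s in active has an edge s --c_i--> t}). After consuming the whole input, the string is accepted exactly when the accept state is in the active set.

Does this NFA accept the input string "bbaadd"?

start: ε-closure({0}) = {0,1,2,3,4,8,9,10}
'b' @ 1: {1,2,3,4,8,9,10,11}  [accepting]
'b' @ 2: {1,2,3,4,8,9,10,11}  [accepting]
'a' @ 3: {1,2,3,4,5,6,8,9,10,11}  [accepting]
'a' @ 4: {1,2,3,4,5,6,8,9,10,11}  [accepting]
'd' @ 5: {5,6}
'd' @ 6: {}  — state set empty
final: {}; accept 1 not in set

Answer: REJECT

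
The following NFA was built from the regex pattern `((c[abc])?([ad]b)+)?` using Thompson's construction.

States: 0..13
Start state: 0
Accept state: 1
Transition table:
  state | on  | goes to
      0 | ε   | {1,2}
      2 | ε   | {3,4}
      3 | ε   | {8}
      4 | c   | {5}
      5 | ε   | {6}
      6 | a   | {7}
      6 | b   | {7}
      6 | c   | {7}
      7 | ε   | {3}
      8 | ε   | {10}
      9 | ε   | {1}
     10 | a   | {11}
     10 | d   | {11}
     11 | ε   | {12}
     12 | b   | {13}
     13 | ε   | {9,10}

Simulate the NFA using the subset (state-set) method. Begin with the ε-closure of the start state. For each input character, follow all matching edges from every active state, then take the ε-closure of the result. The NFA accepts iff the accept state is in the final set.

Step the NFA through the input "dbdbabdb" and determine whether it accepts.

Answer: ACCEPT

Trace:
start: ε-closure({0}) = {0,1,2,3,4,8,10}
'd' @ 1: {11,12}
'b' @ 2: {1,9,10,13}  [accepting]
'd' @ 3: {11,12}
'b' @ 4: {1,9,10,13}  [accepting]
'a' @ 5: {11,12}
'b' @ 6: {1,9,10,13}  [accepting]
'd' @ 7: {11,12}
'b' @ 8: {1,9,10,13}  [accepting]
end set {1,9,10,13} — state 1 in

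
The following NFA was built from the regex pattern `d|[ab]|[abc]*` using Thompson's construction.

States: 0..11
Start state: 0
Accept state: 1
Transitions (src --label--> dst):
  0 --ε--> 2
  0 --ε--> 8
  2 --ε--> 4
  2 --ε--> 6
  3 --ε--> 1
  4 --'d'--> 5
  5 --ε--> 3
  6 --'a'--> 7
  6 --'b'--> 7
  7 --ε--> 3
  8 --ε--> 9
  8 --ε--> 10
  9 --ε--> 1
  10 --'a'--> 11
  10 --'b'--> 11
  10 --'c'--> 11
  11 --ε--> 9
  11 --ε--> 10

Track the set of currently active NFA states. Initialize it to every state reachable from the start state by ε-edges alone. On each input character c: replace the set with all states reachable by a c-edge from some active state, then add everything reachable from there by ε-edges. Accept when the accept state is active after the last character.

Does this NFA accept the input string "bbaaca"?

S₀ = ε-closure({0}) = {0,1,2,4,6,8,9,10}
'b' @ 1: {1,3,7,9,10,11}  [accepting]
'b' @ 2: {1,9,10,11}  [accepting]
'a' @ 3: {1,9,10,11}  [accepting]
'a' @ 4: {1,9,10,11}  [accepting]
'c' @ 5: {1,9,10,11}  [accepting]
'a' @ 6: {1,9,10,11}  [accepting]
final: {1,9,10,11}; accept 1 in set

Answer: ACCEPT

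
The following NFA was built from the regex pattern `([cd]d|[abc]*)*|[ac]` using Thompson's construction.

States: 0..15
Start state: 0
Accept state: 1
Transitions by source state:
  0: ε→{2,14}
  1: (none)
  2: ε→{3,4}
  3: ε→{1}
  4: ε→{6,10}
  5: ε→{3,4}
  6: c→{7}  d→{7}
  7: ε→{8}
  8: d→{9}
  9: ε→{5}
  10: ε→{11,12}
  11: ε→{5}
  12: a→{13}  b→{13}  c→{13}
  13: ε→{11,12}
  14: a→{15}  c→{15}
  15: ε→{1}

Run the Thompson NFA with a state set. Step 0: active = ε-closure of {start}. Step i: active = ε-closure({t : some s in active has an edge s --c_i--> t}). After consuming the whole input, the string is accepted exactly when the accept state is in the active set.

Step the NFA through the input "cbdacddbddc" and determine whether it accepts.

S₀ = ε-closure({0}) = {0,1,2,3,4,5,6,10,11,12,14}
'c' @ 1: {1,3,4,5,6,7,8,10,11,12,13,15}  [accepting]
'b' @ 2: {1,3,4,5,6,10,11,12,13}  [accepting]
'd' @ 3: {7,8}
'a' @ 4: {}  — state set empty
rest 'cddbddc' ignored (set empty)
end set {} — state 1 not in

Answer: REJECT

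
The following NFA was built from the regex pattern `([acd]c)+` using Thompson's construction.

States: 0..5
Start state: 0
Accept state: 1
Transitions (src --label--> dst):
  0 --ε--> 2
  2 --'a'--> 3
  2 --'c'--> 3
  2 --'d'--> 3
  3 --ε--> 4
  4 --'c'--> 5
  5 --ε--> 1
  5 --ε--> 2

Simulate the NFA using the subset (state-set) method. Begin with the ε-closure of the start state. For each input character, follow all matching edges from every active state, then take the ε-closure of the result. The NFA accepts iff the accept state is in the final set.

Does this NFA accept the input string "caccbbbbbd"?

start: ε-closure({0}) = {0,2}
'c' @ 1: {3,4}
'a' @ 2: {}  — no active states
rest 'ccbbbbbd' ignored (set empty)
end set {} — state 1 not in

Answer: REJECT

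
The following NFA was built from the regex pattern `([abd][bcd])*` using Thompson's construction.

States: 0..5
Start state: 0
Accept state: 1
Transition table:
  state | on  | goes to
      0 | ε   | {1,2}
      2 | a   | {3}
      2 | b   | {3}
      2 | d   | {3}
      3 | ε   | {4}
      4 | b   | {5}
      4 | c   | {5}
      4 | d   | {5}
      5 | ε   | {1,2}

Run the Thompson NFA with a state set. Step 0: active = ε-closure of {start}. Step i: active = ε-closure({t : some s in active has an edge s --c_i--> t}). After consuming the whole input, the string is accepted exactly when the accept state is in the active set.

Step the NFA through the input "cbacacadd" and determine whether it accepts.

initial (ε-close {0}): {0,1,2}
'c' @ 1: {}  — no active states
rest 'bacacadd' ignored (set empty)
end set {} — state 1 not in

Answer: REJECT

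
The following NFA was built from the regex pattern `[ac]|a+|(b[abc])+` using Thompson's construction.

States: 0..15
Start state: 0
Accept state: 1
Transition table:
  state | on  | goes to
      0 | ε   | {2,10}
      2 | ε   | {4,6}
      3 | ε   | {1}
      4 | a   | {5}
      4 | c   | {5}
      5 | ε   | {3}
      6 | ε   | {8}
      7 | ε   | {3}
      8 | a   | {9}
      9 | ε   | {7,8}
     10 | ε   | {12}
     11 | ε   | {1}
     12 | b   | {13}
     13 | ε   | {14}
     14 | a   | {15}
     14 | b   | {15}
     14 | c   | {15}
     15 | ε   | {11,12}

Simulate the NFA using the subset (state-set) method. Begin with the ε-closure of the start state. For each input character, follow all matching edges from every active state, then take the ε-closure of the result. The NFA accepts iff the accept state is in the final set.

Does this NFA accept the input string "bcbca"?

Answer: REJECT

Trace:
S₀ = ε-closure({0}) = {0,2,4,6,8,10,12}
'b' @ 1: {13,14}
'c' @ 2: {1,11,12,15}  (accept∈set)
'b' @ 3: {13,14}
'c' @ 4: {1,11,12,15}  (accept∈set)
'a' @ 5: {}  — no active states
final: {}; accept 1 not in set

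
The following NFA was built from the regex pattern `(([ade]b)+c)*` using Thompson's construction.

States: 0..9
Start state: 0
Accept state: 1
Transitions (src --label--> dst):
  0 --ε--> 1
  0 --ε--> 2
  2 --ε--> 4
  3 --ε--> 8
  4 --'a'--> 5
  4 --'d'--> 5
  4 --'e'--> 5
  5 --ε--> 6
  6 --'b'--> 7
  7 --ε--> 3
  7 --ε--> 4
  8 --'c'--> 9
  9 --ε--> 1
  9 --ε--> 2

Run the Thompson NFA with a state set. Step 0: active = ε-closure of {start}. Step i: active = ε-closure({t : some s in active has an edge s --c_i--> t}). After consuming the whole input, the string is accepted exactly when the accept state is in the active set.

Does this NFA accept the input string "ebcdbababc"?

initial (ε-close {0}): {0,1,2,4}
'e' @ 1: {5,6}
'b' @ 2: {3,4,7,8}
'c' @ 3: {1,2,4,9}  ✓accept
'd' @ 4: {5,6}
'b' @ 5: {3,4,7,8}
'a' @ 6: {5,6}
'b' @ 7: {3,4,7,8}
'a' @ 8: {5,6}
'b' @ 9: {3,4,7,8}
'c' @ 10: {1,2,4,9}  ✓accept
end set {1,2,4,9} — state 1 in

Answer: ACCEPT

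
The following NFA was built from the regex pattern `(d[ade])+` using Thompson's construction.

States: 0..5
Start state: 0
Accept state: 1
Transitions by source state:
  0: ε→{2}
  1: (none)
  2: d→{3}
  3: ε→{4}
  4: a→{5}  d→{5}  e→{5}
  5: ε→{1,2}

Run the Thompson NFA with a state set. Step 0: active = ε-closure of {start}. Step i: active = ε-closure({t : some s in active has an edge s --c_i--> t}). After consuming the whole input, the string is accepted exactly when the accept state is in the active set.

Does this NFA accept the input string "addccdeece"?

Answer: REJECT

Steps:
start: ε-closure({0}) = {0,2}
'a' @ 1: {}  — no active states
rest 'ddccdeece' ignored (set empty)
final: {}; accept 1 not in set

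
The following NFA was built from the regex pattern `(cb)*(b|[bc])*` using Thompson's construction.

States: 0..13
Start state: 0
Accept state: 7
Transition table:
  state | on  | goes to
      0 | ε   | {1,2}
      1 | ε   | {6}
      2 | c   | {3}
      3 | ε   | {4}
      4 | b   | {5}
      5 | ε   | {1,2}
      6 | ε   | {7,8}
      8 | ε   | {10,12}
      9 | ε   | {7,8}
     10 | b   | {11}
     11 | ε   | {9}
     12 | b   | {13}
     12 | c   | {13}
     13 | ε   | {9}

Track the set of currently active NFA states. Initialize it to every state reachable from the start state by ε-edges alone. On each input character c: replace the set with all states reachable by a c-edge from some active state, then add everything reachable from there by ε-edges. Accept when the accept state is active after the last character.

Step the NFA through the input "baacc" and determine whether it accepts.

Answer: REJECT

Steps:
start: ε-closure({0}) = {0,1,2,6,7,8,10,12}
'b' @ 1: {7,8,9,10,11,12,13}  [accepting]
'a' @ 2: {}  — no active states
rest 'acc' ignored (set empty)
after full input: {}  (accept=7 not in)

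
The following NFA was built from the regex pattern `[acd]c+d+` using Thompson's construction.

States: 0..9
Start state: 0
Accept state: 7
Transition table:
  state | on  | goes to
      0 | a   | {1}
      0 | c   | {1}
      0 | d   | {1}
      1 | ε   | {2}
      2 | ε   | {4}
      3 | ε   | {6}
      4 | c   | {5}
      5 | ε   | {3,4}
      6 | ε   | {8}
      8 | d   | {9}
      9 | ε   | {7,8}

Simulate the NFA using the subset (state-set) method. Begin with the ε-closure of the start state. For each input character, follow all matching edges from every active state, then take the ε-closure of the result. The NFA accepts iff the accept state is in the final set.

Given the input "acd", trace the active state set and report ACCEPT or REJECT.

S₀ = ε-closure({0}) = {0}
'a' @ 1: {1,2,4}
'c' @ 2: {3,4,5,6,8}
'd' @ 3: {7,8,9}  [accepting]
end set {7,8,9} — state 7 in

Answer: ACCEPT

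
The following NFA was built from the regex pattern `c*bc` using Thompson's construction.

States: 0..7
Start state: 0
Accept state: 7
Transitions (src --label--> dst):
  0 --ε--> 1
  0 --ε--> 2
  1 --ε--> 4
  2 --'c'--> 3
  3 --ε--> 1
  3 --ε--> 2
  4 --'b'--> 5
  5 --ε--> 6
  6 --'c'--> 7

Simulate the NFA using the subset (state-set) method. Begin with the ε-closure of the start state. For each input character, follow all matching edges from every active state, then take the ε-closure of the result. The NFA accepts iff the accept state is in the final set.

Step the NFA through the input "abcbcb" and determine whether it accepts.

Answer: REJECT

Trace:
start: ε-closure({0}) = {0,1,2,4}
'a' @ 1: {}  — state set empty
rest 'bcbcb' ignored (set empty)
final: {}; accept 7 not in set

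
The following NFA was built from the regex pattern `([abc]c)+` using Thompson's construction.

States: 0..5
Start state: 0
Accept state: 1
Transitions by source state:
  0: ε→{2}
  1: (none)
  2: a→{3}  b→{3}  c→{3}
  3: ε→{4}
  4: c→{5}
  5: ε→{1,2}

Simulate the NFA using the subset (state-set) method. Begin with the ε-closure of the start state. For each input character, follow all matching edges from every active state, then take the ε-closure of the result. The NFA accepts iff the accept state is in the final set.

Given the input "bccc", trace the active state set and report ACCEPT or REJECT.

Answer: ACCEPT

Trace:
start: ε-closure({0}) = {0,2}
'b' @ 1: {3,4}
'c' @ 2: {1,2,5}  (accept∈set)
'c' @ 3: {3,4}
'c' @ 4: {1,2,5}  (accept∈set)
final: {1,2,5}; accept 1 in set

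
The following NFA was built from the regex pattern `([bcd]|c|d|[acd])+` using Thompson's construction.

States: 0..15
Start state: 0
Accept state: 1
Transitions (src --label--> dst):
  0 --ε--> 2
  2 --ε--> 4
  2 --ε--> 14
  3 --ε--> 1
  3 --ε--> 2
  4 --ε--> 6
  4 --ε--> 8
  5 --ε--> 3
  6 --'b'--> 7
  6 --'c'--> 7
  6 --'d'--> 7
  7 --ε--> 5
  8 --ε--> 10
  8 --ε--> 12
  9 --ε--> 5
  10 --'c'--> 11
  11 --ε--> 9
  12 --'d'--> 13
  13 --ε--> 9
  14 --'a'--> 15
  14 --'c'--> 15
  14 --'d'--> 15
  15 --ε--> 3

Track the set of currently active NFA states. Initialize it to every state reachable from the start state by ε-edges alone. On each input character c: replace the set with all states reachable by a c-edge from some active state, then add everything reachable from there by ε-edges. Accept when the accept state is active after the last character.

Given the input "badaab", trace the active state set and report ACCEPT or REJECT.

S₀ = ε-closure({0}) = {0,2,4,6,8,10,12,14}
'b' @ 1: {1,2,3,4,5,6,7,8,10,12,14}  ✓accept
'a' @ 2: {1,2,3,4,6,8,10,12,14,15}  ✓accept
'd' @ 3: {1,2,3,4,5,6,7,8,9,10,12,13,14,15}  ✓accept
'a' @ 4: {1,2,3,4,6,8,10,12,14,15}  ✓accept
'a' @ 5: {1,2,3,4,6,8,10,12,14,15}  ✓accept
'b' @ 6: {1,2,3,4,5,6,7,8,10,12,14}  ✓accept
final: {1,2,3,4,5,6,7,8,10,12,14}; accept 1 in set

Answer: ACCEPT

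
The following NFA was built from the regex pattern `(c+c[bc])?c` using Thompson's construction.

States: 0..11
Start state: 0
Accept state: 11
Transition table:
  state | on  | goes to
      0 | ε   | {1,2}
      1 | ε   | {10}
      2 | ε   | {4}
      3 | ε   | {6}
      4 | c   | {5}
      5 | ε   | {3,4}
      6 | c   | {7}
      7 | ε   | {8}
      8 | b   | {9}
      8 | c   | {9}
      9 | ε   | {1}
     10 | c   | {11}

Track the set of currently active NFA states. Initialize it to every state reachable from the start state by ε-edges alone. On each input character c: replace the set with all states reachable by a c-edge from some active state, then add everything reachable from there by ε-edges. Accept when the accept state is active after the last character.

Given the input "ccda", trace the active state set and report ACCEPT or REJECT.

Answer: REJECT

Trace:
S₀ = ε-closure({0}) = {0,1,2,4,10}
'c' @ 1: {3,4,5,6,11}  ✓accept
'c' @ 2: {3,4,5,6,7,8}
'd' @ 3: {}  — state set empty
rest 'a' ignored (set empty)
after full input: {}  (accept=11 not in)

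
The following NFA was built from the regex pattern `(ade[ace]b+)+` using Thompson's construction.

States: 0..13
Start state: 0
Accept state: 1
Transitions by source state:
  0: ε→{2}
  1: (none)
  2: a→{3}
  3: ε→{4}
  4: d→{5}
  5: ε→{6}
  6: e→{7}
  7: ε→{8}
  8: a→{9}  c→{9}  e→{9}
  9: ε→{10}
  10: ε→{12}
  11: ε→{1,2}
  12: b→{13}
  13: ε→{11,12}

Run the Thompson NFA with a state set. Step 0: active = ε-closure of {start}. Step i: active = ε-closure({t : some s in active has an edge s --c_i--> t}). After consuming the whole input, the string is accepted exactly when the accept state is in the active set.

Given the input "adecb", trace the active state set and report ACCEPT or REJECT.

Answer: ACCEPT

Steps:
S₀ = ε-closure({0}) = {0,2}
'a' @ 1: {3,4}
'd' @ 2: {5,6}
'e' @ 3: {7,8}
'c' @ 4: {9,10,12}
'b' @ 5: {1,2,11,12,13}  (accept∈set)
after full input: {1,2,11,12,13}  (accept=1 in)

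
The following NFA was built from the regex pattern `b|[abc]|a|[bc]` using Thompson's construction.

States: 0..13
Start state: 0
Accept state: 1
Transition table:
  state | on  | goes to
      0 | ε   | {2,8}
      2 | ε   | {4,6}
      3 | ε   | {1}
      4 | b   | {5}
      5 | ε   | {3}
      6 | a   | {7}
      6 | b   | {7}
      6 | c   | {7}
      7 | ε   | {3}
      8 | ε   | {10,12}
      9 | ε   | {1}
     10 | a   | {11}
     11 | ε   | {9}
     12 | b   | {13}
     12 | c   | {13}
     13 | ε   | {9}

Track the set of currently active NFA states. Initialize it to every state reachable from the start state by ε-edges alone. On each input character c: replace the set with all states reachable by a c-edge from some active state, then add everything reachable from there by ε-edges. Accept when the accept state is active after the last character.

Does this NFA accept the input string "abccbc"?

Answer: REJECT

Steps:
S₀ = ε-closure({0}) = {0,2,4,6,8,10,12}
'a' @ 1: {1,3,7,9,11}  (accept∈set)
'b' @ 2: {}  — dead — no transitions
rest 'ccbc' ignored (set empty)
final: {}; accept 1 not in set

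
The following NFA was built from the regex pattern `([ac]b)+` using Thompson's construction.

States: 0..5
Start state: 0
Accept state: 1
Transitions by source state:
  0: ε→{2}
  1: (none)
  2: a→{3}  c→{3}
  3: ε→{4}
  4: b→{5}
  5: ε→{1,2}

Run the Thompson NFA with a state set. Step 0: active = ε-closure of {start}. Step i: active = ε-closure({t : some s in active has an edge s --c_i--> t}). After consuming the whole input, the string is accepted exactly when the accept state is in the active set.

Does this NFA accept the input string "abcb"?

S₀ = ε-closure({0}) = {0,2}
'a' @ 1: {3,4}
'b' @ 2: {1,2,5}  ✓accept
'c' @ 3: {3,4}
'b' @ 4: {1,2,5}  ✓accept
final: {1,2,5}; accept 1 in set

Answer: ACCEPT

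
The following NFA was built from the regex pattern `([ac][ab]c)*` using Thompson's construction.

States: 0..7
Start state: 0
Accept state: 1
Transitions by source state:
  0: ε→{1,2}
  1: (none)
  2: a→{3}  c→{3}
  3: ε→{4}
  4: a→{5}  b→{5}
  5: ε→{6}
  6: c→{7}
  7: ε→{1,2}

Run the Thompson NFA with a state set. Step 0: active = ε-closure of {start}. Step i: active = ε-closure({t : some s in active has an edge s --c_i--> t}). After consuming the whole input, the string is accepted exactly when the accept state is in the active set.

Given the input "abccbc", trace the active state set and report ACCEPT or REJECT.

start: ε-closure({0}) = {0,1,2}
'a' @ 1: {3,4}
'b' @ 2: {5,6}
'c' @ 3: {1,2,7}  (accept∈set)
'c' @ 4: {3,4}
'b' @ 5: {5,6}
'c' @ 6: {1,2,7}  (accept∈set)
final: {1,2,7}; accept 1 in set

Answer: ACCEPT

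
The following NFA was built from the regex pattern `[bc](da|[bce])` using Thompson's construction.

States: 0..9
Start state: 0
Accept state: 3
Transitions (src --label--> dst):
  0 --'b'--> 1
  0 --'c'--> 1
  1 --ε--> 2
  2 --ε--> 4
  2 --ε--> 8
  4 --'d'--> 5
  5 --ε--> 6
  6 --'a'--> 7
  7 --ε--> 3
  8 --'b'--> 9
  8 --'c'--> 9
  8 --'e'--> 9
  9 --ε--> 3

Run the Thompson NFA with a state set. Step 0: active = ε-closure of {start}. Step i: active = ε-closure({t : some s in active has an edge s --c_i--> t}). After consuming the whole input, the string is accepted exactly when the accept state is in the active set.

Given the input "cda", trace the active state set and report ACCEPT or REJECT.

initial (ε-close {0}): {0}
'c' @ 1: {1,2,4,8}
'd' @ 2: {5,6}
'a' @ 3: {3,7}  ✓accept
end set {3,7} — state 3 in

Answer: ACCEPT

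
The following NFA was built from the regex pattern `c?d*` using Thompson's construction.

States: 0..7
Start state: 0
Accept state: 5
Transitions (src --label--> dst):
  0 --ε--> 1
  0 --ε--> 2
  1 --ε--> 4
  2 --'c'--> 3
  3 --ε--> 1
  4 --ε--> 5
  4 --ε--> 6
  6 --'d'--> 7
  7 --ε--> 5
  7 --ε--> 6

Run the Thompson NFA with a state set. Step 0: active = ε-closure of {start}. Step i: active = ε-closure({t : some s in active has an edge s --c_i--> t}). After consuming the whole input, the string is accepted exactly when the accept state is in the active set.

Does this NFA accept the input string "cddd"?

S₀ = ε-closure({0}) = {0,1,2,4,5,6}
'c' @ 1: {1,3,4,5,6}  ✓accept
'd' @ 2: {5,6,7}  ✓accept
'd' @ 3: {5,6,7}  ✓accept
'd' @ 4: {5,6,7}  ✓accept
after full input: {5,6,7}  (accept=5 in)

Answer: ACCEPT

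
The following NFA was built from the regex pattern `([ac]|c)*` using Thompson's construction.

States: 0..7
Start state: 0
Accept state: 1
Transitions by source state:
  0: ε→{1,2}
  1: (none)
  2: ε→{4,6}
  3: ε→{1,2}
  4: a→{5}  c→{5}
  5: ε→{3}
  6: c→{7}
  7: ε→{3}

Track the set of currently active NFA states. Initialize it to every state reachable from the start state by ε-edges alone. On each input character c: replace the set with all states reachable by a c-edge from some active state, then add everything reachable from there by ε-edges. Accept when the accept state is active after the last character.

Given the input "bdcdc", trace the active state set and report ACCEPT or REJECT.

start: ε-closure({0}) = {0,1,2,4,6}
'b' @ 1: {}  — no active states
rest 'dcdc' ignored (set empty)
after full input: {}  (accept=1 not in)

Answer: REJECT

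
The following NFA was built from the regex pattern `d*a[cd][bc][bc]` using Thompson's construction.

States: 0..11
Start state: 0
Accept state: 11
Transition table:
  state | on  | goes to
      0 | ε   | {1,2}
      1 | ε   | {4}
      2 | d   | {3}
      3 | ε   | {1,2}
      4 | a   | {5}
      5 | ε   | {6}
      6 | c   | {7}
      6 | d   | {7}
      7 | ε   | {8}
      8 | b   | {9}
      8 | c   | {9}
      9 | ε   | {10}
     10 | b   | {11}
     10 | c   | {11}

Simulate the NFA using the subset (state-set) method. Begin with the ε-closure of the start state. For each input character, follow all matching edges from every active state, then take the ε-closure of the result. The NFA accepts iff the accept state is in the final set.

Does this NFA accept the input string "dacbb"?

Answer: ACCEPT

Steps:
initial (ε-close {0}): {0,1,2,4}
'd' @ 1: {1,2,3,4}
'a' @ 2: {5,6}
'c' @ 3: {7,8}
'b' @ 4: {9,10}
'b' @ 5: {11}  (accept∈set)
after full input: {11}  (accept=11 in)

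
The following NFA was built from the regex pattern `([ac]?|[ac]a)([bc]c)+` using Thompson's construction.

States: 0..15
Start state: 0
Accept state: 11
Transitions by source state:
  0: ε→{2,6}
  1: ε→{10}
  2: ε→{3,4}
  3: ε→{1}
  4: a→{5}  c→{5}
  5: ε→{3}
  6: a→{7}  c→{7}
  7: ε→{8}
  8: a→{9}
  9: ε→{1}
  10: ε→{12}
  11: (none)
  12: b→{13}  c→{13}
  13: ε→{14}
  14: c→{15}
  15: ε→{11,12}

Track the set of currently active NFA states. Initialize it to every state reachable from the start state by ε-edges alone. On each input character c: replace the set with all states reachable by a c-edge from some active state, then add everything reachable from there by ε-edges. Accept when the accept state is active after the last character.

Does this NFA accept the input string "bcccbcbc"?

start: ε-closure({0}) = {0,1,2,3,4,6,10,12}
'b' @ 1: {13,14}
'c' @ 2: {11,12,15}  [accepting]
'c' @ 3: {13,14}
'c' @ 4: {11,12,15}  [accepting]
'b' @ 5: {13,14}
'c' @ 6: {11,12,15}  [accepting]
'b' @ 7: {13,14}
'c' @ 8: {11,12,15}  [accepting]
end set {11,12,15} — state 11 in

Answer: ACCEPT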